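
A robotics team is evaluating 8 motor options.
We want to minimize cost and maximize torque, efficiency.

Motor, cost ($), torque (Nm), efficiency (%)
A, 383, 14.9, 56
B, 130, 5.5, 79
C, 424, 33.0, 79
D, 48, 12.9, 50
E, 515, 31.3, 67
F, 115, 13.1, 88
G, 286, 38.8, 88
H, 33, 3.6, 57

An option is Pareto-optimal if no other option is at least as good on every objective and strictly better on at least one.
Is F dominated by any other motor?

A: worse on cost (383 vs 115).
B: worse on cost (130 vs 115).
C: worse on cost (424 vs 115).
D: worse on torque (12.9 vs 13.1).
E: worse on cost (515 vs 115).
G: worse on cost (286 vs 115).
H: worse on torque (3.6 vs 13.1).
No option is at least as good as F on every objective and strictly better on one.

No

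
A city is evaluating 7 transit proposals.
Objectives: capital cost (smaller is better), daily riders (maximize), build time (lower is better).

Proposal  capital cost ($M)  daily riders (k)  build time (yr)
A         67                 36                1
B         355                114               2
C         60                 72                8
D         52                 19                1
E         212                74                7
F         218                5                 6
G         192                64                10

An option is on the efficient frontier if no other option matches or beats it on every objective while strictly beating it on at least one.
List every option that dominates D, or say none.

A: worse on capital cost (67 vs 52).
B: worse on capital cost (355 vs 52).
C: worse on capital cost (60 vs 52).
E: worse on capital cost (212 vs 52).
F: worse on capital cost (218 vs 52).
G: worse on capital cost (192 vs 52).
No option dominates D.

none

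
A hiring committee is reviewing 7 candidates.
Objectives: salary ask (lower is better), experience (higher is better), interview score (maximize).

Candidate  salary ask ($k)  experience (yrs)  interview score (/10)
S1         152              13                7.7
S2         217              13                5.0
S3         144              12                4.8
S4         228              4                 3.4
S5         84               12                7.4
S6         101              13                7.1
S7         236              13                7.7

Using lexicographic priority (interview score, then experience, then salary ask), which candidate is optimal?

First maximize interview score: best is 7.7, kept {S1, S7}.
Then maximize experience: best is 13, kept {S1, S7}.
Then minimize salary ask: best is 152, kept {S1}.

S1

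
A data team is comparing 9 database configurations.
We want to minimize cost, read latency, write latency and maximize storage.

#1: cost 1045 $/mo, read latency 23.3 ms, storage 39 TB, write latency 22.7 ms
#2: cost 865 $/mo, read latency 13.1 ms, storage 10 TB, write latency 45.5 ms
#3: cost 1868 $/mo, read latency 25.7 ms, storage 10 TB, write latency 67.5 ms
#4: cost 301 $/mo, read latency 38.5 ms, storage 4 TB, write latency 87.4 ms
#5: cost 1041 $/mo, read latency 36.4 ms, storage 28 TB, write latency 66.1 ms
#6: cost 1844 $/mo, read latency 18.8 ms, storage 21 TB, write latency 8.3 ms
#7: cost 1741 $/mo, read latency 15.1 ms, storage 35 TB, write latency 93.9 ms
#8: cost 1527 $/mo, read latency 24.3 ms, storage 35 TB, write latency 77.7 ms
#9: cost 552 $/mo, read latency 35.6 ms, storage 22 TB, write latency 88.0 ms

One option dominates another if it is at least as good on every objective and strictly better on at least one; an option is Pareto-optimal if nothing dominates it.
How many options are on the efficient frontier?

7

#1: not dominated (best storage).
#2: not dominated (best read latency).
#3: dominated by #1 (cost 1045≤1868, read latency 23.3≤25.7, storage 39≥10, write latency 22.7≤67.5).
#4: not dominated (best cost).
#5: not dominated.
#6: not dominated (best write latency).
#7: not dominated.
#8: dominated by #1 (cost 1045≤1527, read latency 23.3≤24.3, storage 39≥35, write latency 22.7≤77.7).
#9: not dominated.
Pareto-optimal: #1, #2, #4, #5, #6, #7, #9 → 7.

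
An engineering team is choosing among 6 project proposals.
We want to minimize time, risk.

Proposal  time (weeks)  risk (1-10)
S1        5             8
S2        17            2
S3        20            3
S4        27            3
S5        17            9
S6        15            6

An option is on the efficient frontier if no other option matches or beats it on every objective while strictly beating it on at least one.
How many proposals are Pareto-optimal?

S1: not dominated (best time).
S2: not dominated (best risk).
S3: dominated by S2 (time 17≤20, risk 2≤3).
S4: dominated by S2 (time 17≤27, risk 2≤3).
S5: dominated by S1 (time 5≤17, risk 8≤9).
S6: not dominated.
Pareto-optimal: S1, S2, S6 → 3.

3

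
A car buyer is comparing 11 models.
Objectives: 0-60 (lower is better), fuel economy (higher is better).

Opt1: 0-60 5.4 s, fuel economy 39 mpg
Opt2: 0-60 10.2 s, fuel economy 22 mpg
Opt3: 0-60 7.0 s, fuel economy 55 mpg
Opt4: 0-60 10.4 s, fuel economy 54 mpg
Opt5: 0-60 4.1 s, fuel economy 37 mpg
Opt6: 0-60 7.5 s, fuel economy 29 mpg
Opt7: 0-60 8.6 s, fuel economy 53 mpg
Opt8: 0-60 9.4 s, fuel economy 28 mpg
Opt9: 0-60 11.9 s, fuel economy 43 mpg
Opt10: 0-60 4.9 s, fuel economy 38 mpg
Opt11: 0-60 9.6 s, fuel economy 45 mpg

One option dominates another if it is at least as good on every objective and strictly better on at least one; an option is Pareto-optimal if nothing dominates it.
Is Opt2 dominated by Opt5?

Yes

Opt5 vs Opt2: 0-60 4.1≤10.2, fuel economy 37≥22 — Opt5 is at least as good on every objective with at least one strict improvement.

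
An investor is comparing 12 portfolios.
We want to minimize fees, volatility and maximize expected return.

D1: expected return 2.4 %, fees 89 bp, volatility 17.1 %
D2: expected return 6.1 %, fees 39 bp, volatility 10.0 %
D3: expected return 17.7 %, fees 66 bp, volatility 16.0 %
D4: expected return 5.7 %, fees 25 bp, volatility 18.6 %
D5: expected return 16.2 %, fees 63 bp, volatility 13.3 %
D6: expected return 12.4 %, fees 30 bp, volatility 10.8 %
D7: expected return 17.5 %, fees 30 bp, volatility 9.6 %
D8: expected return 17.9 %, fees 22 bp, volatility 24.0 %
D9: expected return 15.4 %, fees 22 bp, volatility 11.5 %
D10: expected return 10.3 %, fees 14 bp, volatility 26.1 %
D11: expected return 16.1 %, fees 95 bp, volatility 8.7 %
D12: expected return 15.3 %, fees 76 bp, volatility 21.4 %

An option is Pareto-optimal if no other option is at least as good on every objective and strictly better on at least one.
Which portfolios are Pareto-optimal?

D3, D7, D8, D9, D10, D11

D1: dominated by D2 (expected return 6.1≥2.4, fees 39≤89, volatility 10.0≤17.1).
D2: dominated by D7 (expected return 17.5≥6.1, fees 30≤39, volatility 9.6≤10.0).
D3: not dominated.
D4: dominated by D9 (expected return 15.4≥5.7, fees 22≤25, volatility 11.5≤18.6).
D5: dominated by D7 (expected return 17.5≥16.2, fees 30≤63, volatility 9.6≤13.3).
D6: dominated by D7 (expected return 17.5≥12.4, fees 30≤30, volatility 9.6≤10.8).
D7: not dominated.
D8: not dominated (best expected return).
D9: not dominated.
D10: not dominated (best fees).
D11: not dominated (best volatility).
D12: dominated by D3 (expected return 17.7≥15.3, fees 66≤76, volatility 16.0≤21.4).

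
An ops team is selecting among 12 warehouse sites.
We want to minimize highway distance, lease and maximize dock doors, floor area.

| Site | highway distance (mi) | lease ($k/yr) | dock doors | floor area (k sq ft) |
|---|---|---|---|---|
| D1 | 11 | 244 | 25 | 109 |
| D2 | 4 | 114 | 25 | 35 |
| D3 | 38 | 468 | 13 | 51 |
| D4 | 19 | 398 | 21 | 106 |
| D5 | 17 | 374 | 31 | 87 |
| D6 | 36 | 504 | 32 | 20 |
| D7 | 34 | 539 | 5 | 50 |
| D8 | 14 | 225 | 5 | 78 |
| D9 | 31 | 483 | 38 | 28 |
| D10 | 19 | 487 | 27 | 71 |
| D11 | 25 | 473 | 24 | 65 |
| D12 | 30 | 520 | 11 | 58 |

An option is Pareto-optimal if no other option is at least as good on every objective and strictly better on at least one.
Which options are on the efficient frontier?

D1: not dominated (best floor area).
D2: not dominated (best highway distance).
D3: dominated by D1 (highway distance 11≤38, lease 244≤468, dock doors 25≥13, floor area 109≥51).
D4: dominated by D1 (highway distance 11≤19, lease 244≤398, dock doors 25≥21, floor area 109≥106).
D5: not dominated.
D6: dominated by D9 (highway distance 31≤36, lease 483≤504, dock doors 38≥32, floor area 28≥20).
D7: dominated by D1 (highway distance 11≤34, lease 244≤539, dock doors 25≥5, floor area 109≥50).
D8: not dominated.
D9: not dominated (best dock doors).
D10: dominated by D5 (highway distance 17≤19, lease 374≤487, dock doors 31≥27, floor area 87≥71).
D11: dominated by D1 (highway distance 11≤25, lease 244≤473, dock doors 25≥24, floor area 109≥65).
D12: dominated by D1 (highway distance 11≤30, lease 244≤520, dock doors 25≥11, floor area 109≥58).

D1, D2, D5, D8, D9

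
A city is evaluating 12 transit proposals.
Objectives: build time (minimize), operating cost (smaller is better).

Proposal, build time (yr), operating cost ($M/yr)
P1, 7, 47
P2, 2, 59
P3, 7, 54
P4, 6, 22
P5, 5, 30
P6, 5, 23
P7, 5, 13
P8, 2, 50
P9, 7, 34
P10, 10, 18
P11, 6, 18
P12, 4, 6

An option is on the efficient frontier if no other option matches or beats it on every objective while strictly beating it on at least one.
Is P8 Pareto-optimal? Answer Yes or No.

Yes

P1: worse on build time (7 vs 2).
P2: worse on operating cost (59 vs 50).
P3: worse on build time (7 vs 2).
P4: worse on build time (6 vs 2).
P5: worse on build time (5 vs 2).
P6: worse on build time (5 vs 2).
P7: worse on build time (5 vs 2).
P9: worse on build time (7 vs 2).
P10: worse on build time (10 vs 2).
P11: worse on build time (6 vs 2).
P12: worse on build time (4 vs 2).
No option is at least as good as P8 on every objective and strictly better on one.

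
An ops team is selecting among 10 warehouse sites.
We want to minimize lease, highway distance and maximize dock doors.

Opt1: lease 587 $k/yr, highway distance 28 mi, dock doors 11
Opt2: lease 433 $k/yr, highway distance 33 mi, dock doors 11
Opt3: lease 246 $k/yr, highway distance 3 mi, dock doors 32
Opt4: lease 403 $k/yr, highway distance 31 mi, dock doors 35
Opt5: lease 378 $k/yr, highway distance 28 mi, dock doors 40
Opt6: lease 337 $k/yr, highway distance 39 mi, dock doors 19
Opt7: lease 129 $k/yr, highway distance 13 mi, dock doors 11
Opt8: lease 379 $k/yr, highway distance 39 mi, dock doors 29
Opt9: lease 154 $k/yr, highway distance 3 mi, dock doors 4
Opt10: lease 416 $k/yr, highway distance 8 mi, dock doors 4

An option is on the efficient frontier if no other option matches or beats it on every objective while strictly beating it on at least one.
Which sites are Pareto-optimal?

Opt1: dominated by Opt3 (lease 246≤587, highway distance 3≤28, dock doors 32≥11).
Opt2: dominated by Opt3 (lease 246≤433, highway distance 3≤33, dock doors 32≥11).
Opt3: not dominated.
Opt4: dominated by Opt5 (lease 378≤403, highway distance 28≤31, dock doors 40≥35).
Opt5: not dominated (best dock doors).
Opt6: dominated by Opt3 (lease 246≤337, highway distance 3≤39, dock doors 32≥19).
Opt7: not dominated (best lease).
Opt8: dominated by Opt3 (lease 246≤379, highway distance 3≤39, dock doors 32≥29).
Opt9: not dominated.
Opt10: dominated by Opt3 (lease 246≤416, highway distance 3≤8, dock doors 32≥4).

Opt3, Opt5, Opt7, Opt9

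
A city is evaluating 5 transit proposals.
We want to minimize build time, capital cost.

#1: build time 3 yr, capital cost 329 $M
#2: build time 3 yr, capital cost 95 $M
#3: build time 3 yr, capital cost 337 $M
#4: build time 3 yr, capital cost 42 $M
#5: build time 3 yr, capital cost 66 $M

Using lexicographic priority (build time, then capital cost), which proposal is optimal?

#4

First minimize build time: best is 3, kept {#1, #2, #3, #4, #5}.
Then minimize capital cost: best is 42, kept {#4}.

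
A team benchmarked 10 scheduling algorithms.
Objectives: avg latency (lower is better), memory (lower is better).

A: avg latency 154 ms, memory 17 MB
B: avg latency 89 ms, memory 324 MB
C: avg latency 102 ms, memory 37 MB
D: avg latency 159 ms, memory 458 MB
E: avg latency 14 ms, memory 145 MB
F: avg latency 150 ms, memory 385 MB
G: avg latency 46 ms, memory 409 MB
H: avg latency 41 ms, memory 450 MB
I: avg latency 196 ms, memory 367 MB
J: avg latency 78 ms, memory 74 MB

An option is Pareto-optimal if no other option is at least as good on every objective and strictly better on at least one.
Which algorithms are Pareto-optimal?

A: not dominated (best memory).
B: dominated by E (avg latency 14≤89, memory 145≤324).
C: not dominated.
D: dominated by A (avg latency 154≤159, memory 17≤458).
E: not dominated (best avg latency).
F: dominated by B (avg latency 89≤150, memory 324≤385).
G: dominated by E (avg latency 14≤46, memory 145≤409).
H: dominated by E (avg latency 14≤41, memory 145≤450).
I: dominated by A (avg latency 154≤196, memory 17≤367).
J: not dominated.

A, C, E, J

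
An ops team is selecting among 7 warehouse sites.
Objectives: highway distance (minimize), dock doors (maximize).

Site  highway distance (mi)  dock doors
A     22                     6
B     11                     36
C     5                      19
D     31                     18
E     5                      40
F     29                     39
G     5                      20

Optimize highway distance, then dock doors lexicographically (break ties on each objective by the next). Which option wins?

E

First minimize highway distance: best is 5, kept {C, E, G}.
Then maximize dock doors: best is 40, kept {E}.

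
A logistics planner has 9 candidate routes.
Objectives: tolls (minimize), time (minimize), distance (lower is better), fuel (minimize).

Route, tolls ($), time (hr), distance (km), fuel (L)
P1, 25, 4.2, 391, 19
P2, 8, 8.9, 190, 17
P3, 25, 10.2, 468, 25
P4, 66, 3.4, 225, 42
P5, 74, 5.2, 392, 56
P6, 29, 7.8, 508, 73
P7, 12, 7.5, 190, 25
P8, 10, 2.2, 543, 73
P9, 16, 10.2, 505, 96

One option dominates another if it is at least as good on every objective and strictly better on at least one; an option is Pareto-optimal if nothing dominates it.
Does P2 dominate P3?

P2 vs P3: tolls 8≤25, time 8.9≤10.2, distance 190≤468, fuel 17≤25 — P2 is at least as good on every objective with at least one strict improvement.

Yes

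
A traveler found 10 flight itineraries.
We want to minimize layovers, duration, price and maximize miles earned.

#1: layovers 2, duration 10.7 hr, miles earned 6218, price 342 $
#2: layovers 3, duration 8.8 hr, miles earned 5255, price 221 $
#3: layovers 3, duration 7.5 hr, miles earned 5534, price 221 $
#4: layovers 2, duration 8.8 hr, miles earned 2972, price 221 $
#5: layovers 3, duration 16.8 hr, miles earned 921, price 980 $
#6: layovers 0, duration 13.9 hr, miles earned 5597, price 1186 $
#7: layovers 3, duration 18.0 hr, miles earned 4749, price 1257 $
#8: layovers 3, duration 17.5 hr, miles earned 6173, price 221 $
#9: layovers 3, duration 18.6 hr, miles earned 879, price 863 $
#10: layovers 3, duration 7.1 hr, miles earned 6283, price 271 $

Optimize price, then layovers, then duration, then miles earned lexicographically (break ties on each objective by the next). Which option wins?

First minimize price: best is 221, kept {#2, #3, #4, #8}.
Then minimize layovers: best is 2, kept {#4}.

#4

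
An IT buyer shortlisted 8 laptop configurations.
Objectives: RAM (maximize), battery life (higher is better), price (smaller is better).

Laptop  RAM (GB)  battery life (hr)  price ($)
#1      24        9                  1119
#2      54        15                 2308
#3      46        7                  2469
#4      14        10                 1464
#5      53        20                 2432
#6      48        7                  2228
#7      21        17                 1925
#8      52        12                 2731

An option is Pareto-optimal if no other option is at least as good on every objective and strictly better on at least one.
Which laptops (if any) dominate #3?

#2: RAM 54≥46, battery life 15≥7, price 2308≤2469 — dominates #3.
#5: RAM 53≥46, battery life 20≥7, price 2432≤2469 — dominates #3.
#6: RAM 48≥46, battery life 7≥7, price 2228≤2469 — dominates #3.
Others (#1, #4, #7, #8) are each worse than #3 on at least one objective.

#2, #5, #6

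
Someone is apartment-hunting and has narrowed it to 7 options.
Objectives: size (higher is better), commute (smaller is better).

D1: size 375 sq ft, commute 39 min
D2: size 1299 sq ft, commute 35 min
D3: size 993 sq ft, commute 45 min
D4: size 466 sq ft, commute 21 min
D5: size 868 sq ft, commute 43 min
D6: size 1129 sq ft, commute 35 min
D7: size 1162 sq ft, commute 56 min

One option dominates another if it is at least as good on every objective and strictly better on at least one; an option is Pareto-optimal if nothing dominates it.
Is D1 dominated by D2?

D2 vs D1: size 1299≥375, commute 35≤39 — D2 is at least as good on every objective with at least one strict improvement.

Yes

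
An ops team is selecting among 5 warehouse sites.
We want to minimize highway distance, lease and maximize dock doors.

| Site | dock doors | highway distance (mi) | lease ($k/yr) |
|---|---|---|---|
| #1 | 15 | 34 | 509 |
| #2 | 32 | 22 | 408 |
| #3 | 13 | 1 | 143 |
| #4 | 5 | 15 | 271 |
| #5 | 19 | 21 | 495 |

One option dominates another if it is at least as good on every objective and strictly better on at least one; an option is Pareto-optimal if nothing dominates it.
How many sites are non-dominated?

3

#1: dominated by #2 (dock doors 32≥15, highway distance 22≤34, lease 408≤509).
#2: not dominated (best dock doors).
#3: not dominated (best highway distance).
#4: dominated by #3 (dock doors 13≥5, highway distance 1≤15, lease 143≤271).
#5: not dominated.
Pareto-optimal: #2, #3, #5 → 3.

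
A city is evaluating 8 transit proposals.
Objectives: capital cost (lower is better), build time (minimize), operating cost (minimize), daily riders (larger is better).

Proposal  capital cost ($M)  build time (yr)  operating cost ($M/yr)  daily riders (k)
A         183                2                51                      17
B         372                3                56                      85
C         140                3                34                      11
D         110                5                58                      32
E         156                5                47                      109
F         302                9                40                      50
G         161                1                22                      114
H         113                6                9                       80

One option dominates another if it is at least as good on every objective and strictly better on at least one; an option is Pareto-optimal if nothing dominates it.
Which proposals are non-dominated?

C, D, E, G, H

A: dominated by G (capital cost 161≤183, build time 1≤2, operating cost 22≤51, daily riders 114≥17).
B: dominated by G (capital cost 161≤372, build time 1≤3, operating cost 22≤56, daily riders 114≥85).
C: not dominated.
D: not dominated (best capital cost).
E: not dominated.
F: dominated by G (capital cost 161≤302, build time 1≤9, operating cost 22≤40, daily riders 114≥50).
G: not dominated (best build time).
H: not dominated (best operating cost).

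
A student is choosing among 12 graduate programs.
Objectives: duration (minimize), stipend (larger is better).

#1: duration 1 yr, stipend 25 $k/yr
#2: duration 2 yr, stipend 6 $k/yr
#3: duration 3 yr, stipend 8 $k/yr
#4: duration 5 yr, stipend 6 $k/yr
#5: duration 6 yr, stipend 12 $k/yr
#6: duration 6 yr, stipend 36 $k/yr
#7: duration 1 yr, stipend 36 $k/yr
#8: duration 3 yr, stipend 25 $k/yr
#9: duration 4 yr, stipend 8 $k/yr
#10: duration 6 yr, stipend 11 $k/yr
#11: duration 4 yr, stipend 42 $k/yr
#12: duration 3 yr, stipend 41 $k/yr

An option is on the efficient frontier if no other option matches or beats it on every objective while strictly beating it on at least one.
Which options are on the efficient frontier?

#1: dominated by #7 (duration 1≤1, stipend 36≥25).
#2: dominated by #1 (duration 1≤2, stipend 25≥6).
#3: dominated by #1 (duration 1≤3, stipend 25≥8).
#4: dominated by #1 (duration 1≤5, stipend 25≥6).
#5: dominated by #1 (duration 1≤6, stipend 25≥12).
#6: dominated by #7 (duration 1≤6, stipend 36≥36).
#7: not dominated.
#8: dominated by #1 (duration 1≤3, stipend 25≥25).
#9: dominated by #1 (duration 1≤4, stipend 25≥8).
#10: dominated by #1 (duration 1≤6, stipend 25≥11).
#11: not dominated (best stipend).
#12: not dominated.

#7, #11, #12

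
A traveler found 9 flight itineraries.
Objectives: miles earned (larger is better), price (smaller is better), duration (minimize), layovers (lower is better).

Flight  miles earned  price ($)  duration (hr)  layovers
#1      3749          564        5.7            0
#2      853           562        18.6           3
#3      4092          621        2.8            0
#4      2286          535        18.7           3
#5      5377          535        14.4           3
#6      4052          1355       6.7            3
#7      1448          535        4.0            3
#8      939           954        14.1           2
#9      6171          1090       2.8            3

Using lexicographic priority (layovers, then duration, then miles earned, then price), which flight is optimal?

#3

First minimize layovers: best is 0, kept {#1, #3}.
Then minimize duration: best is 2.8, kept {#3}.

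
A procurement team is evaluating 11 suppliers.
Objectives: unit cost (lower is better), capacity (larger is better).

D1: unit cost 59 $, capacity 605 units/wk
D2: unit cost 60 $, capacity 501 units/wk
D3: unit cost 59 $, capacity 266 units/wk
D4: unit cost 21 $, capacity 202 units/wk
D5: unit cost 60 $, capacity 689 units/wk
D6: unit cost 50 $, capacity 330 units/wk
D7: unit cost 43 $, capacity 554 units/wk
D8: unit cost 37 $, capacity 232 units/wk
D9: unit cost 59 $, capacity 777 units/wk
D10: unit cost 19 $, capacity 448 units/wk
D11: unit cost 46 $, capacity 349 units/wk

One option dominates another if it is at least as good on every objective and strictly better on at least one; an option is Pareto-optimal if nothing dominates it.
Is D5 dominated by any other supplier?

Yes

D9 vs D5: unit cost 59≤60, capacity 777≥689 — D9 is at least as good on every objective and strictly better on at least one, so D9 dominates D5.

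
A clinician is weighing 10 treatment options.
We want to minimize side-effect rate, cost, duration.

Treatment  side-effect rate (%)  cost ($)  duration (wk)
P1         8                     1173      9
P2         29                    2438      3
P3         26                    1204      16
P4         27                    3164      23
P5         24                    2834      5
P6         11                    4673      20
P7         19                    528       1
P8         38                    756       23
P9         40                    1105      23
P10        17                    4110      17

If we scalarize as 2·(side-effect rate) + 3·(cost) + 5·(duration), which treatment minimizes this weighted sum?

P7

P1: 2·8 + 3·1173 + 5·9 = 3580
P2: 2·29 + 3·2438 + 5·3 = 7387
P3: 2·26 + 3·1204 + 5·16 = 3744
P4: 2·27 + 3·3164 + 5·23 = 9661
P5: 2·24 + 3·2834 + 5·5 = 8575
P6: 2·11 + 3·4673 + 5·20 = 14141
P7: 2·19 + 3·528 + 5·1 = 1627
P8: 2·38 + 3·756 + 5·23 = 2459
P9: 2·40 + 3·1105 + 5·23 = 3510
P10: 2·17 + 3·4110 + 5·17 = 12449
Lowest: P7 at 1627.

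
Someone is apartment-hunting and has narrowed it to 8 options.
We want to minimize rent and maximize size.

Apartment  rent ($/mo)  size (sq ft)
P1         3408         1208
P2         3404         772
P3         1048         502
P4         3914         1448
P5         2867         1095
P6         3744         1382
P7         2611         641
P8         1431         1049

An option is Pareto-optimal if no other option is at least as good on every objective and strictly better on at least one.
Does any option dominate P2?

P5 vs P2: rent 2867≤3404, size 1095≥772 — P5 is at least as good on every objective and strictly better on at least one, so P5 dominates P2.

Yes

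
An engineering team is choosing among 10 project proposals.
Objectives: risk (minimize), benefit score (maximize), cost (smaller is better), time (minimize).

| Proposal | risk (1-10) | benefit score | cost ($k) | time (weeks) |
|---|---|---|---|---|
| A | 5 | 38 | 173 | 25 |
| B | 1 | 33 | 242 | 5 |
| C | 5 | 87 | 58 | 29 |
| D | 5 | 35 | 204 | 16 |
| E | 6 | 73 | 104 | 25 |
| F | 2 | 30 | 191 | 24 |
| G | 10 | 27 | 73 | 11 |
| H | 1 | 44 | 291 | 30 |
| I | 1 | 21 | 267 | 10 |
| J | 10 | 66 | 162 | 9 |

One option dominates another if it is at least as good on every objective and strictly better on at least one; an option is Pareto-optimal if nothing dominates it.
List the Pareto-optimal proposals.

A: not dominated.
B: not dominated (best time).
C: not dominated (best benefit score).
D: not dominated.
E: not dominated.
F: not dominated.
G: not dominated.
H: not dominated.
I: dominated by B (risk 1≤1, benefit score 33≥21, cost 242≤267, time 5≤10).
J: not dominated.

A, B, C, D, E, F, G, H, J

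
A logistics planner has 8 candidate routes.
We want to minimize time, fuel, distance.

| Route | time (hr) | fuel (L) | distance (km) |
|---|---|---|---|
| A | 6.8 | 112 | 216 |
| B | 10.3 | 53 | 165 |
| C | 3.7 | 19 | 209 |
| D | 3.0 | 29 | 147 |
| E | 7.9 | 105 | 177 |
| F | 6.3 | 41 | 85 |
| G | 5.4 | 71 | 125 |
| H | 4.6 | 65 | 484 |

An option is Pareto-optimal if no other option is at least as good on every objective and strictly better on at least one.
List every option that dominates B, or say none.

D, F

D: time 3.0≤10.3, fuel 29≤53, distance 147≤165 — dominates B.
F: time 6.3≤10.3, fuel 41≤53, distance 85≤165 — dominates B.
Others (A, C, E, G, H) are each worse than B on at least one objective.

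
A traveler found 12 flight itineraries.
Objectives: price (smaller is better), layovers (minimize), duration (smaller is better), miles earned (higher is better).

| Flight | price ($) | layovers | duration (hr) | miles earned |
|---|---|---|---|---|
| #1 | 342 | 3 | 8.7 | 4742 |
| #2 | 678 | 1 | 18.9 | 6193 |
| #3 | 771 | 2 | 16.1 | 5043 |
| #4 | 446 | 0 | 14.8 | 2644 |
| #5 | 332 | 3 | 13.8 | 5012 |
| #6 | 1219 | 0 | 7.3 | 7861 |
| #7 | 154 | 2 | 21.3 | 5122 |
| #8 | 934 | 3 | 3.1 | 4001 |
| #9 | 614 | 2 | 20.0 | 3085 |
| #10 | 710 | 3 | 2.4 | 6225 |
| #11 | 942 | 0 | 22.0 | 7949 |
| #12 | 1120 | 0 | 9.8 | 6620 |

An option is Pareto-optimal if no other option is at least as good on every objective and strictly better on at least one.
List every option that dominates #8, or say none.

#10: price 710≤934, layovers 3≤3, duration 2.4≤3.1, miles earned 6225≥4001 — dominates #8.
Others (#1, #2, #3, #4, #5, #6, #7, #9, #11, #12) are each worse than #8 on at least one objective.

#10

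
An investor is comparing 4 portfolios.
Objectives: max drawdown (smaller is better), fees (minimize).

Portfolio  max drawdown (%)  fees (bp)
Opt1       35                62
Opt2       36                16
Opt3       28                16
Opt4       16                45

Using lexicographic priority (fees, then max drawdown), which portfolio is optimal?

First minimize fees: best is 16, kept {Opt2, Opt3}.
Then minimize max drawdown: best is 28, kept {Opt3}.

Opt3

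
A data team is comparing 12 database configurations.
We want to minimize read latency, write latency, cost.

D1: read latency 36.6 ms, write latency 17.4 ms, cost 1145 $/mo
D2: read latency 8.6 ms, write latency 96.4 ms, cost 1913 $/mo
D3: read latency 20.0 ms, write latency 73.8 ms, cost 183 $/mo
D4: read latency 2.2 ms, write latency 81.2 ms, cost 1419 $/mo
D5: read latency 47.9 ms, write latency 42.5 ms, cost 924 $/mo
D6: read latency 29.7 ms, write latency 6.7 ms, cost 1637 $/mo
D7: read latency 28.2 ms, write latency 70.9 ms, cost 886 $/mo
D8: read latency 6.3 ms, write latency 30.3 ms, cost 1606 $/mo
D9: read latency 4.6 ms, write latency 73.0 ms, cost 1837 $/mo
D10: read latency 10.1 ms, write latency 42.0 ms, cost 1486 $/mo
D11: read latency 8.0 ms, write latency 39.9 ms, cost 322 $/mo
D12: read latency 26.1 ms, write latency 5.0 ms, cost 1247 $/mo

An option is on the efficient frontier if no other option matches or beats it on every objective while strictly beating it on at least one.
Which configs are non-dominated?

D1, D3, D4, D8, D9, D11, D12

D1: not dominated.
D2: dominated by D4 (read latency 2.2≤8.6, write latency 81.2≤96.4, cost 1419≤1913).
D3: not dominated (best cost).
D4: not dominated (best read latency).
D5: dominated by D11 (read latency 8.0≤47.9, write latency 39.9≤42.5, cost 322≤924).
D6: dominated by D12 (read latency 26.1≤29.7, write latency 5.0≤6.7, cost 1247≤1637).
D7: dominated by D11 (read latency 8.0≤28.2, write latency 39.9≤70.9, cost 322≤886).
D8: not dominated.
D9: not dominated.
D10: dominated by D11 (read latency 8.0≤10.1, write latency 39.9≤42.0, cost 322≤1486).
D11: not dominated.
D12: not dominated (best write latency).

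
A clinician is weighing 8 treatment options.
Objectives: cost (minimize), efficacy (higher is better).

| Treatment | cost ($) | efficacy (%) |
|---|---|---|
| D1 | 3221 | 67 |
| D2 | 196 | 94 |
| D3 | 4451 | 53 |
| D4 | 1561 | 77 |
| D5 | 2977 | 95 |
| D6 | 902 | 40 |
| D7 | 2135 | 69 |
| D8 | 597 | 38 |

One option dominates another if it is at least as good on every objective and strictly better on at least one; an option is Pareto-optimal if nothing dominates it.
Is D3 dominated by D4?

D4 vs D3: cost 1561≤4451, efficacy 77≥53 — D4 is at least as good on every objective with at least one strict improvement.

Yes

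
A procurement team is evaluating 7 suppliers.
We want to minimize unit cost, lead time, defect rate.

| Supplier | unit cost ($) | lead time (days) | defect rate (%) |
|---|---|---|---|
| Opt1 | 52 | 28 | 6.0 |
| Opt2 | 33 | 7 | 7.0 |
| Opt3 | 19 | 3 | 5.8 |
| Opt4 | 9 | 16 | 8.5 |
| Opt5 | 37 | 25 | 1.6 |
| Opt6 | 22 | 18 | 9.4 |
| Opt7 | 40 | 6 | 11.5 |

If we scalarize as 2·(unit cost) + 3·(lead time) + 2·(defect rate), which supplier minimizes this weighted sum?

Opt3

Opt1: 2·52 + 3·28 + 2·6.0 = 200.0
Opt2: 2·33 + 3·7 + 2·7.0 = 101.0
Opt3: 2·19 + 3·3 + 2·5.8 = 58.6
Opt4: 2·9 + 3·16 + 2·8.5 = 83.0
Opt5: 2·37 + 3·25 + 2·1.6 = 152.2
Opt6: 2·22 + 3·18 + 2·9.4 = 116.8
Opt7: 2·40 + 3·6 + 2·11.5 = 121.0
Lowest: Opt3 at 58.6.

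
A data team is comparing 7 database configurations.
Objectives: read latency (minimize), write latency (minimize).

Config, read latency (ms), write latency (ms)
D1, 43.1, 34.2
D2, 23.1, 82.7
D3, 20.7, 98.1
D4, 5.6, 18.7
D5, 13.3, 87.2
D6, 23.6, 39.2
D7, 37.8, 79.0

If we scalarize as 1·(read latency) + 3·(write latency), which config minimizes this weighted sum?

D1: 1·43.1 + 3·34.2 = 145.7
D2: 1·23.1 + 3·82.7 = 271.2
D3: 1·20.7 + 3·98.1 = 315.0
D4: 1·5.6 + 3·18.7 = 61.7
D5: 1·13.3 + 3·87.2 = 274.9
D6: 1·23.6 + 3·39.2 = 141.2
D7: 1·37.8 + 3·79.0 = 274.8
Lowest: D4 at 61.7.

D4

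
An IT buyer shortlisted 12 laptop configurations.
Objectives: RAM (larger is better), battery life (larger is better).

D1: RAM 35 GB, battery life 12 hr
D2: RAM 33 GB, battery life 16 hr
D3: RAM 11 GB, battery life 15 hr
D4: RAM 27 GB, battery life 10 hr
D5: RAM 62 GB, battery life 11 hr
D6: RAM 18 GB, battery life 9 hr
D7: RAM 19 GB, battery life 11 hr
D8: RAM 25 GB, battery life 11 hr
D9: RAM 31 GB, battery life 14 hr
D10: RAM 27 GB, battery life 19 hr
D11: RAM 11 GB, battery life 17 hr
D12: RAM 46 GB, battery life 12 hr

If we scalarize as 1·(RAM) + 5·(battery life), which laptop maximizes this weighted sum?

D1: 1·35 + 5·12 = 95
D2: 1·33 + 5·16 = 113
D3: 1·11 + 5·15 = 86
D4: 1·27 + 5·10 = 77
D5: 1·62 + 5·11 = 117
D6: 1·18 + 5·9 = 63
D7: 1·19 + 5·11 = 74
D8: 1·25 + 5·11 = 80
D9: 1·31 + 5·14 = 101
D10: 1·27 + 5·19 = 122
D11: 1·11 + 5·17 = 96
D12: 1·46 + 5·12 = 106
Highest: D10 at 122.

D10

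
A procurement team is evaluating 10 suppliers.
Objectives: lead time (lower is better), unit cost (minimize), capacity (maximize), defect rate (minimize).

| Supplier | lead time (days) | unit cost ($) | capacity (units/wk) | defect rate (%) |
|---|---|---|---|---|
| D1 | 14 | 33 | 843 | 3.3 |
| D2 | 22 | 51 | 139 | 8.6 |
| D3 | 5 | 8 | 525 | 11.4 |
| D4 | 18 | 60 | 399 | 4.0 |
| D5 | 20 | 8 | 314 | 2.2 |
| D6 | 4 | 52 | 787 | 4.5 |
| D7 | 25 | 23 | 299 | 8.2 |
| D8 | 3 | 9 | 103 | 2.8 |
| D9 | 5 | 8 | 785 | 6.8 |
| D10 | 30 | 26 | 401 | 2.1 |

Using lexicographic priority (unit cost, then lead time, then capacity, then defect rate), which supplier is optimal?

D9

First minimize unit cost: best is 8, kept {D3, D5, D9}.
Then minimize lead time: best is 5, kept {D3, D9}.
Then maximize capacity: best is 785, kept {D9}.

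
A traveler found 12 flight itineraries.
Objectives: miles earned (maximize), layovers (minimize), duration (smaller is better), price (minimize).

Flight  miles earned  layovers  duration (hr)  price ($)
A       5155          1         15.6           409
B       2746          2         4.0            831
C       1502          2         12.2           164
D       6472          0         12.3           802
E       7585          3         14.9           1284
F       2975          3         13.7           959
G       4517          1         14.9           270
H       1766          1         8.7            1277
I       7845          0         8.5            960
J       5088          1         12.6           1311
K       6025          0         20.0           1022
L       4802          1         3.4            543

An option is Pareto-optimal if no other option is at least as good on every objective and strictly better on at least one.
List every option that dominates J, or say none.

D: miles earned 6472≥5088, layovers 0≤1, duration 12.3≤12.6, price 802≤1311 — dominates J.
I: miles earned 7845≥5088, layovers 0≤1, duration 8.5≤12.6, price 960≤1311 — dominates J.
Others (A, B, C, E, F, G, H, K, L) are each worse than J on at least one objective.

D, I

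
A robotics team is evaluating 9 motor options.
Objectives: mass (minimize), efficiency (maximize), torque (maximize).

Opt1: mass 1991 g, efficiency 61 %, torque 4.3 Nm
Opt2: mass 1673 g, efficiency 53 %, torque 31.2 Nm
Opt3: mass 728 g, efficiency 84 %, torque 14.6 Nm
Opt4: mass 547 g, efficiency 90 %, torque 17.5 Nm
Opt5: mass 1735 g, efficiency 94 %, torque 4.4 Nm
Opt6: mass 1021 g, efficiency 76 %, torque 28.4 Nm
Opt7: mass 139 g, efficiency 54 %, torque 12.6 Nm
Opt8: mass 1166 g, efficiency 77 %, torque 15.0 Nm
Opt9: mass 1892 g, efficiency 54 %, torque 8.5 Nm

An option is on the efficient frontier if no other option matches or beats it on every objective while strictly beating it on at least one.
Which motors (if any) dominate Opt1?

Opt3: mass 728≤1991, efficiency 84≥61, torque 14.6≥4.3 — dominates Opt1.
Opt4: mass 547≤1991, efficiency 90≥61, torque 17.5≥4.3 — dominates Opt1.
Opt5: mass 1735≤1991, efficiency 94≥61, torque 4.4≥4.3 — dominates Opt1.
Opt6: mass 1021≤1991, efficiency 76≥61, torque 28.4≥4.3 — dominates Opt1.
Opt8: mass 1166≤1991, efficiency 77≥61, torque 15.0≥4.3 — dominates Opt1.
Others (Opt2, Opt7, Opt9) are each worse than Opt1 on at least one objective.

Opt3, Opt4, Opt5, Opt6, Opt8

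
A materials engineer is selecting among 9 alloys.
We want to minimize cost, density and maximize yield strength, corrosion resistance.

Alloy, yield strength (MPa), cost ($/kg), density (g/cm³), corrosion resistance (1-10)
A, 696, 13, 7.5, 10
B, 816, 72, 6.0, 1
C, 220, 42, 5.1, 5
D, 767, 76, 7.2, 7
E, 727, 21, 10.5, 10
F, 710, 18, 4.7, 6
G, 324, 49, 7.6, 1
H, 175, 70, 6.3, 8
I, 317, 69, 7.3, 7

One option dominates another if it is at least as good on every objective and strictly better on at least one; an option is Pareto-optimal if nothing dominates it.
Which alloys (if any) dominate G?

A, F

A: yield strength 696≥324, cost 13≤49, density 7.5≤7.6, corrosion resistance 10≥1 — dominates G.
F: yield strength 710≥324, cost 18≤49, density 4.7≤7.6, corrosion resistance 6≥1 — dominates G.
Others (B, C, D, E, H, I) are each worse than G on at least one objective.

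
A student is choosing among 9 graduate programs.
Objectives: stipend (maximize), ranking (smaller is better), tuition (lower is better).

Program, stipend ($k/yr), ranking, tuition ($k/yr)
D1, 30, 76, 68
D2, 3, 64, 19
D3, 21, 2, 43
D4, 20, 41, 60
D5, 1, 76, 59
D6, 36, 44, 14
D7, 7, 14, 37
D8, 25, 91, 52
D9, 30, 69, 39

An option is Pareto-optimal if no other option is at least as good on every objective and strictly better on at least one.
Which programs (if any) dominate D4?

D3: stipend 21≥20, ranking 2≤41, tuition 43≤60 — dominates D4.
Others (D1, D2, D5, D6, D7, D8, D9) are each worse than D4 on at least one objective.

D3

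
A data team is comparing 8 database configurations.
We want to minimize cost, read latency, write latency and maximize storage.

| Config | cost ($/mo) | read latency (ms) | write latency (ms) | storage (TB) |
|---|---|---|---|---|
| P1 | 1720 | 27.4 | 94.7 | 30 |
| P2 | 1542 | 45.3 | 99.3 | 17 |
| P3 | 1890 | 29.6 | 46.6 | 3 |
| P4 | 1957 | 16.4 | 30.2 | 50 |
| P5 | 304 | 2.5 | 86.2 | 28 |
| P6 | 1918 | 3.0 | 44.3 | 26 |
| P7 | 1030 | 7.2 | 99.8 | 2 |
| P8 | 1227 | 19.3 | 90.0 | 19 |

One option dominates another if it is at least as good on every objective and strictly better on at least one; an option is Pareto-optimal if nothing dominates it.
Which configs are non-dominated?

P1: not dominated.
P2: dominated by P5 (cost 304≤1542, read latency 2.5≤45.3, write latency 86.2≤99.3, storage 28≥17).
P3: not dominated.
P4: not dominated (best write latency).
P5: not dominated (best cost).
P6: not dominated.
P7: dominated by P5 (cost 304≤1030, read latency 2.5≤7.2, write latency 86.2≤99.8, storage 28≥2).
P8: dominated by P5 (cost 304≤1227, read latency 2.5≤19.3, write latency 86.2≤90.0, storage 28≥19).

P1, P3, P4, P5, P6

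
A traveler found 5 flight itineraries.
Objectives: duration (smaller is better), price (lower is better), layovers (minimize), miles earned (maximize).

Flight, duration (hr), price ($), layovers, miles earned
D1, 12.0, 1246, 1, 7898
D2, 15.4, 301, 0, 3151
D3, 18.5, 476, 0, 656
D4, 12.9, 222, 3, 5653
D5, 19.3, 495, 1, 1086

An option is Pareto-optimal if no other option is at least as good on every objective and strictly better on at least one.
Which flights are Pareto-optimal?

D1, D2, D4

D1: not dominated (best duration).
D2: not dominated.
D3: dominated by D2 (duration 15.4≤18.5, price 301≤476, layovers 0≤0, miles earned 3151≥656).
D4: not dominated (best price).
D5: dominated by D2 (duration 15.4≤19.3, price 301≤495, layovers 0≤1, miles earned 3151≥1086).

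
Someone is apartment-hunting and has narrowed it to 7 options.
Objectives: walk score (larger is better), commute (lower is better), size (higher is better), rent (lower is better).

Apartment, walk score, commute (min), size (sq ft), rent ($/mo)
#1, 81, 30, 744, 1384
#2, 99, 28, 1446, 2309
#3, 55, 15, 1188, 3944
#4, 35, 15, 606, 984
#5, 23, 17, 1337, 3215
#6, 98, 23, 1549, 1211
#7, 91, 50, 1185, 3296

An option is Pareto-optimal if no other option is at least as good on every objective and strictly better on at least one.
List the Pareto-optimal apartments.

#1: dominated by #6 (walk score 98≥81, commute 23≤30, size 1549≥744, rent 1211≤1384).
#2: not dominated (best walk score).
#3: not dominated.
#4: not dominated (best rent).
#5: not dominated.
#6: not dominated (best size).
#7: dominated by #2 (walk score 99≥91, commute 28≤50, size 1446≥1185, rent 2309≤3296).

#2, #3, #4, #5, #6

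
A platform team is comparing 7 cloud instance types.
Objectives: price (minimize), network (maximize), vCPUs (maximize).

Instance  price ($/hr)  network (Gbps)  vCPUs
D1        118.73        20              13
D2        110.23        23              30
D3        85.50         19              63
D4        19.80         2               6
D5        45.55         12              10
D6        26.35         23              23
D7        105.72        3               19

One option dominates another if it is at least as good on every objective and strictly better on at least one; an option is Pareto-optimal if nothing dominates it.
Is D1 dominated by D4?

No

D4 vs D1: D4 is worse on network (2 vs 20), so it does not dominate D1.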